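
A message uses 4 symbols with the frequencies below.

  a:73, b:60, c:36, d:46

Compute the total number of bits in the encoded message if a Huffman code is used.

430

Merge the two smallest weights repeatedly:
c(36) + d(46) → 82
b(60) + a(73) → 133
82 + 133 → 215
Total encoded bits = sum of merged weights = 82 + 133 + 215 = 430.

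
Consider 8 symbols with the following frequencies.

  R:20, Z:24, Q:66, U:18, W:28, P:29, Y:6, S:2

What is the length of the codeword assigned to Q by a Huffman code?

2

Repeatedly merge the two smallest:
combine S(2), Y(6) → 8
combine 8, U(18) → 26
combine R(20), Z(24) → 44
combine 26, W(28) → 54
combine P(29), 44 → 73
combine 54, Q(66) → 120
combine 73, 120 → 193
Q sits 2 levels below the root, so its codeword is 2 bits.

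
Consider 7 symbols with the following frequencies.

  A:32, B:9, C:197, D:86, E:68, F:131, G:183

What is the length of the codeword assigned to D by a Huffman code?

3

Build the tree from the bottom:
B(9) + A(32) → 41
41 + E(68) → 109
D(86) + 109 → 195
F(131) + G(183) → 314
195 + C(197) → 392
314 + 392 → 706
D sits 3 levels below the root, so its codeword is 3 bits.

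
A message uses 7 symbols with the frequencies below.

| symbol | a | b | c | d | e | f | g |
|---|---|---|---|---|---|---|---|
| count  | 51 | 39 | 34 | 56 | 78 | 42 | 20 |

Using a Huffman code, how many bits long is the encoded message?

880

Build the Huffman tree bottom-up:
combine g(20), c(34) → 54
combine b(39), f(42) → 81
combine a(51), 54 → 105
combine d(56), e(78) → 134
combine 81, 105 → 186
combine 134, 186 → 320
Each symbol's bit-cost is frequency × depth; summing gives 880 bits (equivalently 54 + 81 + 105 + 134 + 186 + 320).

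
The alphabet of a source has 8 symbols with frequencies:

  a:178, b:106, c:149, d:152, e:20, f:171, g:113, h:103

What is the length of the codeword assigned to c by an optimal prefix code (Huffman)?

Huffman merges, smallest pair first:
combine e(20), h(103) → 123
combine b(106), g(113) → 219
combine 123, c(149) → 272
combine d(152), f(171) → 323
combine a(178), 219 → 397
combine 272, 323 → 595
combine 397, 595 → 992
The subtree containing c is merged 3 times, so code length = 3.

3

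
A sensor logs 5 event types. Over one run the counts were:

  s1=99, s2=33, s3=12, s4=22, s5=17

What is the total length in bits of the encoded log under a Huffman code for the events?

Merge the two smallest weights repeatedly:
merge s3(12) and s5(17): 29
merge s4(22) and 29: 51
merge s2(33) and 51: 84
merge 84 and s1(99): 183
Each symbol's bit-cost is frequency × depth; summing gives 347 bits (equivalently 29 + 51 + 84 + 183).

347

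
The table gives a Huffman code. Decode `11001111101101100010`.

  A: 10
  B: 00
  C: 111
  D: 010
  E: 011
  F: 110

Read left to right; each codeword is recognised as soon as it completes (prefix code):
  110→F | 011→E | 111→C | 011→E | 011→E | 00→B | 010→D
Decoded message: FECEEBD

FECEEBD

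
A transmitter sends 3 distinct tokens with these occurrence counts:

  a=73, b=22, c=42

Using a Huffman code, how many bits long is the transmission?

Greedily combine the two least-frequent nodes:
b(22) + c(42) → 64
64 + a(73) → 137
The encoded length is the sum of every internal node's weight: 64 + 137 = 201 bits.

201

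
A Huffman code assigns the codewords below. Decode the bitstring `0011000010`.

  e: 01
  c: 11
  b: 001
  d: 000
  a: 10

bada

Read left to right; each codeword is recognised as soon as it completes (prefix code):
  001→b | 10→a | 000→d | 10→a
Decoded message: bada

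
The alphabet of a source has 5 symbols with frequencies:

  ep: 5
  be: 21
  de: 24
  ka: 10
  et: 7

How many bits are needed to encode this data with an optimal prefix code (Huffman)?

144

Merge the two smallest weights repeatedly:
ep(5) + et(7) → 12
ka(10) + 12 → 22
be(21) + 22 → 43
de(24) + 43 → 67
The encoded length is the sum of every internal node's weight: 12 + 22 + 43 + 67 = 144 bits.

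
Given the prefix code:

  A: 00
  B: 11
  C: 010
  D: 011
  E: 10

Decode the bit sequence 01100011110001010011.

Read left to right; each codeword is recognised as soon as it completes (prefix code):
  011→D | 00→A | 011→D | 11→B | 00→A | 010→C | 10→E | 011→D
Decoded message: DADBACED

DADBACED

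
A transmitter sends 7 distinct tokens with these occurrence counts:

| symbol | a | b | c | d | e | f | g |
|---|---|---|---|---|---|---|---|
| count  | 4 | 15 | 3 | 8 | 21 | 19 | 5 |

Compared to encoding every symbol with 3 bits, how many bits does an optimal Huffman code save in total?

36

Fixed-length: 3 bits × 75 symbols = 225 bits.
Huffman merges:
merge c(3) and a(4): 7
merge g(5) and 7: 12
merge d(8) and 12: 20
merge b(15) and f(19): 34
merge 20 and e(21): 41
merge 34 and 41: 75
Huffman total = 7 + 12 + 20 + 34 + 41 + 75 = 189 bits.
Saving = 225 − 189 = 36 bits.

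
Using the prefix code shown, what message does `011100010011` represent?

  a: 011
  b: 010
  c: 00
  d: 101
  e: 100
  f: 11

aeba

Read left to right; each codeword is recognised as soon as it completes (prefix code):
  011→a | 100→e | 010→b | 011→a
Decoded message: aeba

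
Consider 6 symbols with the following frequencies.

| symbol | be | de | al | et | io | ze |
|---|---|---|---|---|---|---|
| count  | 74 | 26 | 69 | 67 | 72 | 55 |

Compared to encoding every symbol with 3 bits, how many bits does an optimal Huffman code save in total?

Fixed-length: 3 bits × 363 symbols = 1089 bits.
Huffman merges:
de(26) + ze(55) → 81
et(67) + al(69) → 136
io(72) + be(74) → 146
81 + 136 → 217
146 + 217 → 363
Huffman total = 81 + 136 + 146 + 217 + 363 = 943 bits.
Saving = 1089 − 943 = 146 bits.

146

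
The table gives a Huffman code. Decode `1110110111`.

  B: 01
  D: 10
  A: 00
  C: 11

CDCBC

Read left to right; each codeword is recognised as soon as it completes (prefix code):
  11→C | 10→D | 11→C | 01→B | 11→C
Decoded message: CDCBC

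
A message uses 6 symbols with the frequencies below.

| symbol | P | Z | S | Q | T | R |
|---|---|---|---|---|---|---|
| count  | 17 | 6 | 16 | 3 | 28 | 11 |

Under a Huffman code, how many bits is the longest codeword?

Merge the two lowest-weight nodes at each step:
merge Q(3) and Z(6): 9
merge 9 and R(11): 20
merge S(16) and P(17): 33
merge 20 and T(28): 48
merge 33 and 48: 81
Maximum depth reached is 4.

4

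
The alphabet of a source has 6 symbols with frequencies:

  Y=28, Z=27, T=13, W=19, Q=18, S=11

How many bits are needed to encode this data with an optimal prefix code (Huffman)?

293

Merge the two smallest weights repeatedly:
merge S(11) and T(13): 24
merge Q(18) and W(19): 37
merge 24 and Z(27): 51
merge Y(28) and 37: 65
merge 51 and 65: 116
Total encoded bits = sum of merged weights = 24 + 37 + 51 + 65 + 116 = 293.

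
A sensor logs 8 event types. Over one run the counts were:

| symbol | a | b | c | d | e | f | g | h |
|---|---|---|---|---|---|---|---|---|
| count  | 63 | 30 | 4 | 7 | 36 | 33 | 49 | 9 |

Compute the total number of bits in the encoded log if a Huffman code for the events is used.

Greedily combine the two least-frequent nodes:
c(4) + d(7) → 11
h(9) + 11 → 20
20 + b(30) → 50
f(33) + e(36) → 69
g(49) + 50 → 99
a(63) + 69 → 132
99 + 132 → 231
Each symbol's bit-cost is frequency × depth; summing gives 612 bits (equivalently 11 + 20 + 50 + 69 + 99 + 132 + 231).

612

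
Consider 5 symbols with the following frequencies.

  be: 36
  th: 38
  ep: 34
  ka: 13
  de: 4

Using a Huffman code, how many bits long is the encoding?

Greedily combine the two least-frequent nodes:
merge de(4) and ka(13): 17
merge 17 and ep(34): 51
merge be(36) and th(38): 74
merge 51 and 74: 125
Each symbol's bit-cost is frequency × depth; summing gives 267 bits (equivalently 17 + 51 + 74 + 125).

267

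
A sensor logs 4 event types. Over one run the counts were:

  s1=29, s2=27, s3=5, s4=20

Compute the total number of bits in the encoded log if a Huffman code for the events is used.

Merge the two smallest weights repeatedly:
merge s3(5) and s4(20): 25
merge 25 and s2(27): 52
merge s1(29) and 52: 81
The encoded length is the sum of every internal node's weight: 25 + 52 + 81 = 158 bits.

158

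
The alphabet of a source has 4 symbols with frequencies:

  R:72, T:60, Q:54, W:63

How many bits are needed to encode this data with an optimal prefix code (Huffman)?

498

Merge the two smallest weights repeatedly:
Q(54) + T(60) → 114
W(63) + R(72) → 135
114 + 135 → 249
Total encoded bits = sum of merged weights = 114 + 135 + 249 = 498.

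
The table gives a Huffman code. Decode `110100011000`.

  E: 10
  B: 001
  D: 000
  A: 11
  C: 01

Read left to right; each codeword is recognised as soon as it completes (prefix code):
  11→A | 01→C | 000→D | 11→A | 000→D
Decoded message: ACDAD

ACDAD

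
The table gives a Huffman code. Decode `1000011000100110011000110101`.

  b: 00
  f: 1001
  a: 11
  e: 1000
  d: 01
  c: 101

edeffeadd

Read left to right; each codeword is recognised as soon as it completes (prefix code):
  1000→e | 01→d | 1000→e | 1001→f | 1001→f | 1000→e | 11→a | 01→d | 01→d
Decoded message: edeffeadd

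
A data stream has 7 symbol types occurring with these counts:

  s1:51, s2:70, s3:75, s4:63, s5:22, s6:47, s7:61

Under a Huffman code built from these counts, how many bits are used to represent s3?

2

Repeatedly merge the two smallest:
merge s5(22) and s6(47): 69
merge s1(51) and s7(61): 112
merge s4(63) and 69: 132
merge s2(70) and s3(75): 145
merge 112 and 132: 244
merge 145 and 244: 389
s3 sits 2 levels below the root, so its codeword is 2 bits.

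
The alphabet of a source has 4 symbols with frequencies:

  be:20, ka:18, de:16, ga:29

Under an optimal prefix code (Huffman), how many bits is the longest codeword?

Merge the two lowest-weight nodes at each step:
combine de(16), ka(18) → 34
combine be(20), ga(29) → 49
combine 34, 49 → 83
Maximum depth reached is 2.

2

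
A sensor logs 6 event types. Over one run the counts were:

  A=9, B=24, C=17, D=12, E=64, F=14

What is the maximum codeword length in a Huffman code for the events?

Merge the two lowest-weight nodes at each step:
merge A(9) and D(12): 21
merge F(14) and C(17): 31
merge 21 and B(24): 45
merge 31 and 45: 76
merge E(64) and 76: 140
The rarest symbols sit at the bottom; the longest codeword is 4 bits.

4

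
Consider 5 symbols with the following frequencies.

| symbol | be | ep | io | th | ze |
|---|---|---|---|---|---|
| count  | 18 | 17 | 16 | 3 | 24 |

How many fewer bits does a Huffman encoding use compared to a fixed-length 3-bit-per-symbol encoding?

59

Fixed-length: 3 bits × 78 symbols = 234 bits.
Huffman merges:
merge th(3) and io(16): 19
merge ep(17) and be(18): 35
merge 19 and ze(24): 43
merge 35 and 43: 78
Huffman total = 19 + 35 + 43 + 78 = 175 bits.
Saving = 234 − 175 = 59 bits.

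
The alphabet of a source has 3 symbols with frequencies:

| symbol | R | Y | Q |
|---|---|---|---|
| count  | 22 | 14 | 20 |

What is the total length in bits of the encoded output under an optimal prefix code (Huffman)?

90

Merge the two smallest weights repeatedly:
merge Y(14) and Q(20): 34
merge R(22) and 34: 56
Total encoded bits = sum of merged weights = 34 + 56 = 90.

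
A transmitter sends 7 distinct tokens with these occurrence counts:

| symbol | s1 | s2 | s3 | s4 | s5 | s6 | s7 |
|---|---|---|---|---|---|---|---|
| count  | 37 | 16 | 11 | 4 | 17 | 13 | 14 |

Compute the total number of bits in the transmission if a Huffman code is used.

297

Merge the two smallest weights repeatedly:
merge s4(4) and s3(11): 15
merge s6(13) and s7(14): 27
merge 15 and s2(16): 31
merge s5(17) and 27: 44
merge 31 and s1(37): 68
merge 44 and 68: 112
Total encoded bits = sum of merged weights = 15 + 27 + 31 + 44 + 68 + 112 = 297.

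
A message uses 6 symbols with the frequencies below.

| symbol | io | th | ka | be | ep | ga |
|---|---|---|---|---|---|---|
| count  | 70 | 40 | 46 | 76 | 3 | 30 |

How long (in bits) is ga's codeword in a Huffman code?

Build the tree from the bottom:
merge ep(3) and ga(30): 33
merge 33 and th(40): 73
merge ka(46) and io(70): 116
merge 73 and be(76): 149
merge 116 and 149: 265
ga sits 4 levels below the root, so its codeword is 4 bits.

4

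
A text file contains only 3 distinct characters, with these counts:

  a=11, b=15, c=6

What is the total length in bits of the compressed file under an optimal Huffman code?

49

Build the Huffman tree bottom-up:
merge c(6) and a(11): 17
merge b(15) and 17: 32
Total encoded bits = sum of merged weights = 17 + 32 = 49.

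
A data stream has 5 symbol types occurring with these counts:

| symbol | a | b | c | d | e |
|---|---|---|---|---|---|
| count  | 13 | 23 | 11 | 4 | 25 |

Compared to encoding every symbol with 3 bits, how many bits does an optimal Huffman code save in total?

Fixed-length: 3 bits × 76 symbols = 228 bits.
Huffman merges:
combine d(4), c(11) → 15
combine a(13), 15 → 28
combine b(23), e(25) → 48
combine 28, 48 → 76
Huffman total = 15 + 28 + 48 + 76 = 167 bits.
Saving = 228 − 167 = 61 bits.

61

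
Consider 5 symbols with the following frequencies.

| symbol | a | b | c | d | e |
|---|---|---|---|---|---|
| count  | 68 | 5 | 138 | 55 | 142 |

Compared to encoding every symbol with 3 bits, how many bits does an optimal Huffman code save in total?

Fixed-length: 3 bits × 408 symbols = 1224 bits.
Huffman merges:
combine b(5), d(55) → 60
combine 60, a(68) → 128
combine 128, c(138) → 266
combine e(142), 266 → 408
Huffman total = 60 + 128 + 266 + 408 = 862 bits.
Saving = 1224 − 862 = 362 bits.

362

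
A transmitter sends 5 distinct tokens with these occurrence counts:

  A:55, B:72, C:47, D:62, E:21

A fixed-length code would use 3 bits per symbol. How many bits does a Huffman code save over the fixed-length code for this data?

Fixed-length: 3 bits × 257 symbols = 771 bits.
Huffman merges:
E(21) + C(47) → 68
A(55) + D(62) → 117
68 + B(72) → 140
117 + 140 → 257
Huffman total = 68 + 117 + 140 + 257 = 582 bits.
Saving = 771 − 582 = 189 bits.

189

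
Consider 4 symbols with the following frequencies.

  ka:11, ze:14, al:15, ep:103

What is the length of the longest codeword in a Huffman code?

Merge the two lowest-weight nodes at each step:
merge ka(11) and ze(14): 25
merge al(15) and 25: 40
merge 40 and ep(103): 143
The rarest symbols sit at the bottom; the longest codeword is 3 bits.

3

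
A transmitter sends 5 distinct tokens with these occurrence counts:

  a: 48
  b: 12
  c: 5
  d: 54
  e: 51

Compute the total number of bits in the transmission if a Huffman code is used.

Build the Huffman tree bottom-up:
merge c(5) and b(12): 17
merge 17 and a(48): 65
merge e(51) and d(54): 105
merge 65 and 105: 170
The encoded length is the sum of every internal node's weight: 17 + 65 + 105 + 170 = 357 bits.

357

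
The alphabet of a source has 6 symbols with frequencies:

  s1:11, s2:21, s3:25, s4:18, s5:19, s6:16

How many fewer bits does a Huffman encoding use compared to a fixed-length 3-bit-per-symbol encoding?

Fixed-length: 3 bits × 110 symbols = 330 bits.
Huffman merges:
merge s1(11) and s6(16): 27
merge s4(18) and s5(19): 37
merge s2(21) and s3(25): 46
merge 27 and 37: 64
merge 46 and 64: 110
Huffman total = 27 + 37 + 46 + 64 + 110 = 284 bits.
Saving = 330 − 284 = 46 bits.

46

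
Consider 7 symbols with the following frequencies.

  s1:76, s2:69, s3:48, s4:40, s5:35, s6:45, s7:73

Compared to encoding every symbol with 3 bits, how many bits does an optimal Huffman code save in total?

76

Fixed-length: 3 bits × 386 symbols = 1158 bits.
Huffman merges:
s5(35) + s4(40) → 75
s6(45) + s3(48) → 93
s2(69) + s7(73) → 142
75 + s1(76) → 151
93 + 142 → 235
151 + 235 → 386
Huffman total = 75 + 93 + 142 + 151 + 235 + 386 = 1082 bits.
Saving = 1158 − 1082 = 76 bits.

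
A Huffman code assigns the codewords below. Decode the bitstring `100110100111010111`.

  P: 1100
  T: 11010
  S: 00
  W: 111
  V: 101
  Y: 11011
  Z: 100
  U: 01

Read left to right; each codeword is recognised as soon as it completes (prefix code):
  100→Z | 11010→T | 01→U | 11010→T | 111→W
Decoded message: ZTUTW

ZTUTW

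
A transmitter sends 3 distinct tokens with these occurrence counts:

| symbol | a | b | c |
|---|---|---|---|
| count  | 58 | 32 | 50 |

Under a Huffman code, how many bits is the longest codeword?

2

Merge the two lowest-weight nodes at each step:
merge b(32) and c(50): 82
merge a(58) and 82: 140
Maximum depth reached is 2.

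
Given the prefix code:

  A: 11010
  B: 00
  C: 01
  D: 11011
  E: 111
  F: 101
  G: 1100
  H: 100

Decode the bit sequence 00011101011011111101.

BCADEF

Read left to right; each codeword is recognised as soon as it completes (prefix code):
  00→B | 01→C | 11010→A | 11011→D | 111→E | 101→F
Decoded message: BCADEF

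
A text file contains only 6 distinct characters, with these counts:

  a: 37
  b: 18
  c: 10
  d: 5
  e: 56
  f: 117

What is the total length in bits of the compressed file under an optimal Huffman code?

Merge the two smallest weights repeatedly:
merge d(5) and c(10): 15
merge 15 and b(18): 33
merge 33 and a(37): 70
merge e(56) and 70: 126
merge f(117) and 126: 243
Total encoded bits = sum of merged weights = 15 + 33 + 70 + 126 + 243 = 487.

487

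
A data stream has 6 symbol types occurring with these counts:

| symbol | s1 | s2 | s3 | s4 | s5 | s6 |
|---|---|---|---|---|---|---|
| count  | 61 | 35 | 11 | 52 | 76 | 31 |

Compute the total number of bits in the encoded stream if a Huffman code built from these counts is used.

651

Build the Huffman tree bottom-up:
combine s3(11), s6(31) → 42
combine s2(35), 42 → 77
combine s4(52), s1(61) → 113
combine s5(76), 77 → 153
combine 113, 153 → 266
Total encoded bits = sum of merged weights = 42 + 77 + 113 + 153 + 266 = 651.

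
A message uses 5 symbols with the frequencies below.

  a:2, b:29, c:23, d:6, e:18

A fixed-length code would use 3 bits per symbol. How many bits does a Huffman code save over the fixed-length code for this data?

73

Fixed-length: 3 bits × 78 symbols = 234 bits.
Huffman merges:
merge a(2) and d(6): 8
merge 8 and e(18): 26
merge c(23) and 26: 49
merge b(29) and 49: 78
Huffman total = 8 + 26 + 49 + 78 = 161 bits.
Saving = 234 − 161 = 73 bits.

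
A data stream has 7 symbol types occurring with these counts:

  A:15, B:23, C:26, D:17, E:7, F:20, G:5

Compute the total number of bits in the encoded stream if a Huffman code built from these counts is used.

302

Greedily combine the two least-frequent nodes:
G(5) + E(7) → 12
12 + A(15) → 27
D(17) + F(20) → 37
B(23) + C(26) → 49
27 + 37 → 64
49 + 64 → 113
Each symbol's bit-cost is frequency × depth; summing gives 302 bits (equivalently 12 + 27 + 37 + 49 + 64 + 113).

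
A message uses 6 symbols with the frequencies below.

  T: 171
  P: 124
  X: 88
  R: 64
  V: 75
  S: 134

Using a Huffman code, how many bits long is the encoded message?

Build the Huffman tree bottom-up:
merge R(64) and V(75): 139
merge X(88) and P(124): 212
merge S(134) and 139: 273
merge T(171) and 212: 383
merge 273 and 383: 656
The encoded length is the sum of every internal node's weight: 139 + 212 + 273 + 383 + 656 = 1663 bits.

1663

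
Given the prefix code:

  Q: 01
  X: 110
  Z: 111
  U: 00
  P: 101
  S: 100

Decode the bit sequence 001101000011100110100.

UXSUZUXS

Read left to right; each codeword is recognised as soon as it completes (prefix code):
  00→U | 110→X | 100→S | 00→U | 111→Z | 00→U | 110→X | 100→S
Decoded message: UXSUZUXS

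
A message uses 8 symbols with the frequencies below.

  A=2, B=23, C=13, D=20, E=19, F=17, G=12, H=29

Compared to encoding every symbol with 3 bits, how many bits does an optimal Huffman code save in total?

Fixed-length: 3 bits × 135 symbols = 405 bits.
Huffman merges:
combine A(2), G(12) → 14
combine C(13), 14 → 27
combine F(17), E(19) → 36
combine D(20), B(23) → 43
combine 27, H(29) → 56
combine 36, 43 → 79
combine 56, 79 → 135
Huffman total = 14 + 27 + 36 + 43 + 56 + 79 + 135 = 390 bits.
Saving = 405 − 390 = 15 bits.

15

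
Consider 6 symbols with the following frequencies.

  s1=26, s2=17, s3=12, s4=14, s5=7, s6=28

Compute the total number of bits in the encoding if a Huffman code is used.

Greedily combine the two least-frequent nodes:
merge s5(7) and s3(12): 19
merge s4(14) and s2(17): 31
merge 19 and s1(26): 45
merge s6(28) and 31: 59
merge 45 and 59: 104
Each symbol's bit-cost is frequency × depth; summing gives 258 bits (equivalently 19 + 31 + 45 + 59 + 104).

258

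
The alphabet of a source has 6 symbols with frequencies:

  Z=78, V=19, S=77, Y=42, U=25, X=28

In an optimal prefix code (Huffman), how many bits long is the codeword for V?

Build the tree from the bottom:
merge V(19) and U(25): 44
merge X(28) and Y(42): 70
merge 44 and 70: 114
merge S(77) and Z(78): 155
merge 114 and 155: 269
The subtree containing V is merged 3 times, so code length = 3.

3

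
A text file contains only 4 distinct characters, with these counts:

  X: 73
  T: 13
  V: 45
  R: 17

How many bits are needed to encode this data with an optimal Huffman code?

Build the Huffman tree bottom-up:
combine T(13), R(17) → 30
combine 30, V(45) → 75
combine X(73), 75 → 148
Each symbol's bit-cost is frequency × depth; summing gives 253 bits (equivalently 30 + 75 + 148).

253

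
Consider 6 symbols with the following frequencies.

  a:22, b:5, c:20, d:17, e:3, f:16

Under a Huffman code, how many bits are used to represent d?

Repeatedly merge the two smallest:
merge e(3) and b(5): 8
merge 8 and f(16): 24
merge d(17) and c(20): 37
merge a(22) and 24: 46
merge 37 and 46: 83
d sits 2 levels below the root, so its codeword is 2 bits.

2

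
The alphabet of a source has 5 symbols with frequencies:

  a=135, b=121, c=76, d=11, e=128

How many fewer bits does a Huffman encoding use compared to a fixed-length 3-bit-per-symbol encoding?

Fixed-length: 3 bits × 471 symbols = 1413 bits.
Huffman merges:
combine d(11), c(76) → 87
combine 87, b(121) → 208
combine e(128), a(135) → 263
combine 208, 263 → 471
Huffman total = 87 + 208 + 263 + 471 = 1029 bits.
Saving = 1413 − 1029 = 384 bits.

384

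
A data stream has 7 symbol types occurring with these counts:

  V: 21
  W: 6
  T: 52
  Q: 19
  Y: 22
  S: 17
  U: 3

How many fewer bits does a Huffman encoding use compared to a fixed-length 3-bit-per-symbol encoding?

69

Fixed-length: 3 bits × 140 symbols = 420 bits.
Huffman merges:
combine U(3), W(6) → 9
combine 9, S(17) → 26
combine Q(19), V(21) → 40
combine Y(22), 26 → 48
combine 40, 48 → 88
combine T(52), 88 → 140
Huffman total = 9 + 26 + 40 + 48 + 88 + 140 = 351 bits.
Saving = 420 − 351 = 69 bits.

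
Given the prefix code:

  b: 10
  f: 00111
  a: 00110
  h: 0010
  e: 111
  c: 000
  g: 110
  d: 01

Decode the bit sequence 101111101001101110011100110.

Read left to right; each codeword is recognised as soon as it completes (prefix code):
  10→b | 111→e | 110→g | 10→b | 01→d | 10→b | 111→e | 00111→f | 00110→a
Decoded message: begbdbefa

begbdbefa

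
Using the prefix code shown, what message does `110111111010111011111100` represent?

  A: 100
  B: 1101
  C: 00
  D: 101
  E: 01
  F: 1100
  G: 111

Read left to right; each codeword is recognised as soon as it completes (prefix code):
  1101→B | 111→G | 1101→B | 01→E | 1101→B | 111→G | 1100→F
Decoded message: BGBEBGF

BGBEBGF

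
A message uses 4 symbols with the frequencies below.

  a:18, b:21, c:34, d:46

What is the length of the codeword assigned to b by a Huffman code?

Repeatedly merge the two smallest:
combine a(18), b(21) → 39
combine c(34), 39 → 73
combine d(46), 73 → 119
b's leaf is at depth 3, giving a 3-bit codeword.

3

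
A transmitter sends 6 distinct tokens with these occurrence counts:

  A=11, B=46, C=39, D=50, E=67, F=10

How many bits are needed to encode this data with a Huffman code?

527

Build the Huffman tree bottom-up:
merge F(10) and A(11): 21
merge 21 and C(39): 60
merge B(46) and D(50): 96
merge 60 and E(67): 127
merge 96 and 127: 223
Total encoded bits = sum of merged weights = 21 + 60 + 96 + 127 + 223 = 527.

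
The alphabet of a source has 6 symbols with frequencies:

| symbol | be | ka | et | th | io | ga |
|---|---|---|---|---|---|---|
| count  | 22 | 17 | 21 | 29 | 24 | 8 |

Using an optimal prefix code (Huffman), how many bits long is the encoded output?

Build the Huffman tree bottom-up:
merge ga(8) and ka(17): 25
merge et(21) and be(22): 43
merge io(24) and 25: 49
merge th(29) and 43: 72
merge 49 and 72: 121
The encoded length is the sum of every internal node's weight: 25 + 43 + 49 + 72 + 121 = 310 bits.

310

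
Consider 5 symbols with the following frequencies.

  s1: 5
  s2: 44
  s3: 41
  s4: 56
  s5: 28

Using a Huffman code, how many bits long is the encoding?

381

Merge the two smallest weights repeatedly:
s1(5) + s5(28) → 33
33 + s3(41) → 74
s2(44) + s4(56) → 100
74 + 100 → 174
The encoded length is the sum of every internal node's weight: 33 + 74 + 100 + 174 = 381 bits.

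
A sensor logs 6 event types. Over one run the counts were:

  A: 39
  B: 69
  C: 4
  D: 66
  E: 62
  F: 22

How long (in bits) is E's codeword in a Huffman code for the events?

Build the tree from the bottom:
merge C(4) and F(22): 26
merge 26 and A(39): 65
merge E(62) and 65: 127
merge D(66) and B(69): 135
merge 127 and 135: 262
E's leaf is at depth 2, giving a 2-bit codeword.

2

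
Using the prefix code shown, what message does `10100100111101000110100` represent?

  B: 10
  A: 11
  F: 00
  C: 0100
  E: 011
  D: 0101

BBCAACEC

Read left to right; each codeword is recognised as soon as it completes (prefix code):
  10→B | 10→B | 0100→C | 11→A | 11→A | 0100→C | 011→E | 0100→C
Decoded message: BBCAACEC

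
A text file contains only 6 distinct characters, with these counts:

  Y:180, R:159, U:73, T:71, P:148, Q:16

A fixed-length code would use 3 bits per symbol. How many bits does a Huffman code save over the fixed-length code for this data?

400

Fixed-length: 3 bits × 647 symbols = 1941 bits.
Huffman merges:
combine Q(16), T(71) → 87
combine U(73), 87 → 160
combine P(148), R(159) → 307
combine 160, Y(180) → 340
combine 307, 340 → 647
Huffman total = 87 + 160 + 307 + 340 + 647 = 1541 bits.
Saving = 1941 − 1541 = 400 bits.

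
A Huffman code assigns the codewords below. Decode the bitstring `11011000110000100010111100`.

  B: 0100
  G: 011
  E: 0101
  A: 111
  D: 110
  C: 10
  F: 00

Read left to right; each codeword is recognised as soon as it completes (prefix code):
  110→D | 110→D | 00→F | 110→D | 00→F | 0100→B | 0101→E | 111→A | 00→F
Decoded message: DDFDFBEAF

DDFDFBEAF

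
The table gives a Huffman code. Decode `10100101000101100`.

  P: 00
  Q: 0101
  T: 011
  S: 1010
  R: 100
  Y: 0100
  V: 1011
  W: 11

SQPQR

Read left to right; each codeword is recognised as soon as it completes (prefix code):
  1010→S | 0101→Q | 00→P | 0101→Q | 100→R
Decoded message: SQPQR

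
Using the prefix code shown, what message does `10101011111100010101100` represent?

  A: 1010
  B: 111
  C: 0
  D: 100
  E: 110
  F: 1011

Read left to right; each codeword is recognised as soon as it completes (prefix code):
  1010→A | 1011→F | 111→B | 100→D | 0→C | 1010→A | 110→E | 0→C
Decoded message: AFBDCAEC

AFBDCAEC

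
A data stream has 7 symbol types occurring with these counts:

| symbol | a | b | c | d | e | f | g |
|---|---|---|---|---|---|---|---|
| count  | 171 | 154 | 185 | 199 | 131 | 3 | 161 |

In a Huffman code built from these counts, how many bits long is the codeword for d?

Repeatedly merge the two smallest:
merge f(3) and e(131): 134
merge 134 and b(154): 288
merge g(161) and a(171): 332
merge c(185) and d(199): 384
merge 288 and 332: 620
merge 384 and 620: 1004
d sits 2 levels below the root, so its codeword is 2 bits.

2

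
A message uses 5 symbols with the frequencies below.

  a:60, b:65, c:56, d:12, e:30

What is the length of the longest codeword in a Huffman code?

3

Merge the two lowest-weight nodes at each step:
d(12) + e(30) → 42
42 + c(56) → 98
a(60) + b(65) → 125
98 + 125 → 223
Maximum depth reached is 3.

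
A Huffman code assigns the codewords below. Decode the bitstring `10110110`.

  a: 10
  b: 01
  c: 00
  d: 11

Read left to right; each codeword is recognised as soon as it completes (prefix code):
  10→a | 11→d | 01→b | 10→a
Decoded message: adba

adba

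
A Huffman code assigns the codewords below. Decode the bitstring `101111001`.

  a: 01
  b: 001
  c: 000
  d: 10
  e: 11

deeb

Read left to right; each codeword is recognised as soon as it completes (prefix code):
  10→d | 11→e | 11→e | 001→b
Decoded message: deeb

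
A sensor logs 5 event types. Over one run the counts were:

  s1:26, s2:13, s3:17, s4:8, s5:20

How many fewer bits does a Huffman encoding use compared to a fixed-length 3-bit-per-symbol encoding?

Fixed-length: 3 bits × 84 symbols = 252 bits.
Huffman merges:
combine s4(8), s2(13) → 21
combine s3(17), s5(20) → 37
combine 21, s1(26) → 47
combine 37, 47 → 84
Huffman total = 21 + 37 + 47 + 84 = 189 bits.
Saving = 252 − 189 = 63 bits.

63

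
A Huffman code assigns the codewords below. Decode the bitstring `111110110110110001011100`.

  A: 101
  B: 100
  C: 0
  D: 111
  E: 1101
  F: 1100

Read left to right; each codeword is recognised as soon as it completes (prefix code):
  111→D | 1101→E | 101→A | 101→A | 100→B | 0→C | 101→A | 1100→F
Decoded message: DEAABCAF

DEAABCAF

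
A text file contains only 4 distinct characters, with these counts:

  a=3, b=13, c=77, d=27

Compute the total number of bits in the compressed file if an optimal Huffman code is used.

179

Merge the two smallest weights repeatedly:
a(3) + b(13) → 16
16 + d(27) → 43
43 + c(77) → 120
Total encoded bits = sum of merged weights = 16 + 43 + 120 = 179.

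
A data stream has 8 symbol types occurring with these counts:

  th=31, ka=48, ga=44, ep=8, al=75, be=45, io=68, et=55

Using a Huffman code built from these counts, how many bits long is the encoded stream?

Build the Huffman tree bottom-up:
merge ep(8) and th(31): 39
merge 39 and ga(44): 83
merge be(45) and ka(48): 93
merge et(55) and io(68): 123
merge al(75) and 83: 158
merge 93 and 123: 216
merge 158 and 216: 374
Total encoded bits = sum of merged weights = 39 + 83 + 93 + 123 + 158 + 216 + 374 = 1086.

1086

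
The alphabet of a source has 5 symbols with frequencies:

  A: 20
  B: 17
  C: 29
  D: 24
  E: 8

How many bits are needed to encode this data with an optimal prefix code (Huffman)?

221

Build the Huffman tree bottom-up:
E(8) + B(17) → 25
A(20) + D(24) → 44
25 + C(29) → 54
44 + 54 → 98
Total encoded bits = sum of merged weights = 25 + 44 + 54 + 98 = 221.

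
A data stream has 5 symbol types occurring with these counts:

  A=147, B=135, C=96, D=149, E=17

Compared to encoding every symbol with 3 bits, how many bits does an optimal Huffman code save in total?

Fixed-length: 3 bits × 544 symbols = 1632 bits.
Huffman merges:
E(17) + C(96) → 113
113 + B(135) → 248
A(147) + D(149) → 296
248 + 296 → 544
Huffman total = 113 + 248 + 296 + 544 = 1201 bits.
Saving = 1632 − 1201 = 431 bits.

431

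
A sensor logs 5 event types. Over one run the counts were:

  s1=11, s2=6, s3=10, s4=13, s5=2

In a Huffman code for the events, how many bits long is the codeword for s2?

3

Build the tree from the bottom:
combine s5(2), s2(6) → 8
combine 8, s3(10) → 18
combine s1(11), s4(13) → 24
combine 18, 24 → 42
s2 sits 3 levels below the root, so its codeword is 3 bits.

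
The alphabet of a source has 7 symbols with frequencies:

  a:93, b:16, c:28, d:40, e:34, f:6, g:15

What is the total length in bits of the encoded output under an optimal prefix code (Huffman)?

Build the Huffman tree bottom-up:
f(6) + g(15) → 21
b(16) + 21 → 37
c(28) + e(34) → 62
37 + d(40) → 77
62 + 77 → 139
a(93) + 139 → 232
Total encoded bits = sum of merged weights = 21 + 37 + 62 + 77 + 139 + 232 = 568.

568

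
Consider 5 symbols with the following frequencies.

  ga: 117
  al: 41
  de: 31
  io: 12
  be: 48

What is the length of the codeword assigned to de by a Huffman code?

Build the tree from the bottom:
merge io(12) and de(31): 43
merge al(41) and 43: 84
merge be(48) and 84: 132
merge ga(117) and 132: 249
The subtree containing de is merged 4 times, so code length = 4.

4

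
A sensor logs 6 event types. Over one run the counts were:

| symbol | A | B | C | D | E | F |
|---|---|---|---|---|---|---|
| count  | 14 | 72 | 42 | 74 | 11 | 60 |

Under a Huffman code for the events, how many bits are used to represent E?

Build the tree from the bottom:
E(11) + A(14) → 25
25 + C(42) → 67
F(60) + 67 → 127
B(72) + D(74) → 146
127 + 146 → 273
The subtree containing E is merged 4 times, so code length = 4.

4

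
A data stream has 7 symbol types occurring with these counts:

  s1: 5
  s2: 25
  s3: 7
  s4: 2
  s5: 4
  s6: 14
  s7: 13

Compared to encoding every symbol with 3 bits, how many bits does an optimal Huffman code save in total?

Fixed-length: 3 bits × 70 symbols = 210 bits.
Huffman merges:
s4(2) + s5(4) → 6
s1(5) + 6 → 11
s3(7) + 11 → 18
s7(13) + s6(14) → 27
18 + s2(25) → 43
27 + 43 → 70
Huffman total = 6 + 11 + 18 + 27 + 43 + 70 = 175 bits.
Saving = 210 − 175 = 35 bits.

35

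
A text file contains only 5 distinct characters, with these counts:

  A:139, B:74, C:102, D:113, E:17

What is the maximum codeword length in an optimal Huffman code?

3

Merge the two lowest-weight nodes at each step:
merge E(17) and B(74): 91
merge 91 and C(102): 193
merge D(113) and A(139): 252
merge 193 and 252: 445
Maximum depth reached is 3.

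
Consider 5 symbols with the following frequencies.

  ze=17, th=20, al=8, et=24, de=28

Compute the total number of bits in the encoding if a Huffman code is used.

219

Greedily combine the two least-frequent nodes:
al(8) + ze(17) → 25
th(20) + et(24) → 44
25 + de(28) → 53
44 + 53 → 97
Total encoded bits = sum of merged weights = 25 + 44 + 53 + 97 = 219.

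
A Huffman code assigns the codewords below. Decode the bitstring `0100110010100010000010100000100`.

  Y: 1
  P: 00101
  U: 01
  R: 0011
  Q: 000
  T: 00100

URPQYQPQT

Read left to right; each codeword is recognised as soon as it completes (prefix code):
  01→U | 0011→R | 00101→P | 000→Q | 1→Y | 000→Q | 00101→P | 000→Q | 00100→T
Decoded message: URPQYQPQT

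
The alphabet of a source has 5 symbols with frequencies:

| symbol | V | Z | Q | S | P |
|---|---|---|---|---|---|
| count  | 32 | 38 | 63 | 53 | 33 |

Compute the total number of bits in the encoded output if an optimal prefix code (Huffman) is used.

503

Build the Huffman tree bottom-up:
merge V(32) and P(33): 65
merge Z(38) and S(53): 91
merge Q(63) and 65: 128
merge 91 and 128: 219
The encoded length is the sum of every internal node's weight: 65 + 91 + 128 + 219 = 503 bits.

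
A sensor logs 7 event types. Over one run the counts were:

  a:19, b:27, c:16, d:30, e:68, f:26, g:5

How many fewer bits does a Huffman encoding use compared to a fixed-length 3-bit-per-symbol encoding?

77

Fixed-length: 3 bits × 191 symbols = 573 bits.
Huffman merges:
combine g(5), c(16) → 21
combine a(19), 21 → 40
combine f(26), b(27) → 53
combine d(30), 40 → 70
combine 53, e(68) → 121
combine 70, 121 → 191
Huffman total = 21 + 40 + 53 + 70 + 121 + 191 = 496 bits.
Saving = 573 − 496 = 77 bits.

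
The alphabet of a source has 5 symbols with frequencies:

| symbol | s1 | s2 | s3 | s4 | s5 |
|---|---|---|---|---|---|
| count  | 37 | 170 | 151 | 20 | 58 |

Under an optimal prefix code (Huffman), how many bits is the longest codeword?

Merge the two lowest-weight nodes at each step:
merge s4(20) and s1(37): 57
merge 57 and s5(58): 115
merge 115 and s3(151): 266
merge s2(170) and 266: 436
The rarest symbols sit at the bottom; the longest codeword is 4 bits.

4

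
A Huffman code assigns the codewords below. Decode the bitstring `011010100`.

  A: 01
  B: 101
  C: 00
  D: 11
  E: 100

Read left to right; each codeword is recognised as soon as it completes (prefix code):
  01→A | 101→B | 01→A | 00→C
Decoded message: ABAC

ABAC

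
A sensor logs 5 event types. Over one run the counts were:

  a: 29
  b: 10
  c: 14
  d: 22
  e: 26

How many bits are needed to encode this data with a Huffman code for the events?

226

Merge the two smallest weights repeatedly:
merge b(10) and c(14): 24
merge d(22) and 24: 46
merge e(26) and a(29): 55
merge 46 and 55: 101
Total encoded bits = sum of merged weights = 24 + 46 + 55 + 101 = 226.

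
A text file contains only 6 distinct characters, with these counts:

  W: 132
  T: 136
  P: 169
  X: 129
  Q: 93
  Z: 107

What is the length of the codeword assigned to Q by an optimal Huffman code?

Repeatedly merge the two smallest:
combine Q(93), Z(107) → 200
combine X(129), W(132) → 261
combine T(136), P(169) → 305
combine 200, 261 → 461
combine 305, 461 → 766
Q sits 3 levels below the root, so its codeword is 3 bits.

3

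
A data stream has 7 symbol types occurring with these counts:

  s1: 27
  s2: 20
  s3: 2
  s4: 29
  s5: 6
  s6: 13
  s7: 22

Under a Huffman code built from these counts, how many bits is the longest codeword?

Merge the two lowest-weight nodes at each step:
s3(2) + s5(6) → 8
8 + s6(13) → 21
s2(20) + 21 → 41
s7(22) + s1(27) → 49
s4(29) + 41 → 70
49 + 70 → 119
The first pair merged (s3, s5) ends up deepest, at depth 5.

5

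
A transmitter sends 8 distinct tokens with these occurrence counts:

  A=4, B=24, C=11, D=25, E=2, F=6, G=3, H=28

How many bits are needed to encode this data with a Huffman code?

Build the Huffman tree bottom-up:
combine E(2), G(3) → 5
combine A(4), 5 → 9
combine F(6), 9 → 15
combine C(11), 15 → 26
combine B(24), D(25) → 49
combine 26, H(28) → 54
combine 49, 54 → 103
Each symbol's bit-cost is frequency × depth; summing gives 261 bits (equivalently 5 + 9 + 15 + 26 + 49 + 54 + 103).

261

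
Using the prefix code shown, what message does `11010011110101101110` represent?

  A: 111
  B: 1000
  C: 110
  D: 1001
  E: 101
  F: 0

Read left to right; each codeword is recognised as soon as it completes (prefix code):
  110→C | 1001→D | 111→A | 0→F | 101→E | 101→E | 110→C
Decoded message: CDAFEEC

CDAFEEC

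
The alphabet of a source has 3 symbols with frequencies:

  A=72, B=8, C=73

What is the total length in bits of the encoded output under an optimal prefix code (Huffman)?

233

Greedily combine the two least-frequent nodes:
merge B(8) and A(72): 80
merge C(73) and 80: 153
The encoded length is the sum of every internal node's weight: 80 + 153 = 233 bits.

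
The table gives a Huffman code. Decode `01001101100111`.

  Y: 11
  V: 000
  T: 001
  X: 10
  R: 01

Read left to right; each codeword is recognised as soon as it completes (prefix code):
  01→R | 001→T | 10→X | 11→Y | 001→T | 11→Y
Decoded message: RTXYTY

RTXYTY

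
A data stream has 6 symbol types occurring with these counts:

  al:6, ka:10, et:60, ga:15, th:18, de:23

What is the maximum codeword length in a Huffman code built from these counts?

Merge the two lowest-weight nodes at each step:
al(6) + ka(10) → 16
ga(15) + 16 → 31
th(18) + de(23) → 41
31 + 41 → 72
et(60) + 72 → 132
Maximum depth reached is 4.

4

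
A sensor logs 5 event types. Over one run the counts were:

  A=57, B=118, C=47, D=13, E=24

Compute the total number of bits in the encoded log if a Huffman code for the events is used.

Greedily combine the two least-frequent nodes:
D(13) + E(24) → 37
37 + C(47) → 84
A(57) + 84 → 141
B(118) + 141 → 259
Total encoded bits = sum of merged weights = 37 + 84 + 141 + 259 = 521.

521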